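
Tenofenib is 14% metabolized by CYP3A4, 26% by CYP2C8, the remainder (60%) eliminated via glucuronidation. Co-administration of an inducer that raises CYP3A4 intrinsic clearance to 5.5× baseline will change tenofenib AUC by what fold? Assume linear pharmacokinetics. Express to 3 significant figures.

0.613

CYP3A4: 0.14 × 5.5 = 0.77
CYP2C8: 0.26 (unchanged)
Other: 0.6 (unchanged)
CL_new/CL_old = 0.77 + 0.26 + 0.6 = 1.63.
AUC ratio = CL_old/CL_new = 1 / 1.63 = 0.613.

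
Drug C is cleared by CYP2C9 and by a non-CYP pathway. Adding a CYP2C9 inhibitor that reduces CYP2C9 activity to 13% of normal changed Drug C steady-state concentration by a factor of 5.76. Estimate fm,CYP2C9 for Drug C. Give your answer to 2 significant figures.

0.95

Call the CYP2C9 fraction fm. After the interaction, CL_new/CL_old = fm × 0.13 + (1 − fm).
Steady-state concentration ratio = 1 / (new CL fraction), so new CL fraction = 1 / 5.76 = 0.1736.
fm × 0.13 + 1 − fm = 0.1736  ⇒  fm × (0.13 − 1) = −0.8264  ⇒  fm = 0.95.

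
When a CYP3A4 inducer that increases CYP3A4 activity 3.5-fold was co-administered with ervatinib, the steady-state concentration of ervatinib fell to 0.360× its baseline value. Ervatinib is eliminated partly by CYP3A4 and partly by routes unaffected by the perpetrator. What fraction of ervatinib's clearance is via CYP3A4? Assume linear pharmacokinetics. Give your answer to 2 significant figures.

0.71

CL'/CL = 1 / 0.360 = 2.778
3.5·fm + (1 − fm) = 2.778
fm = (2.778 − 1) / (3.5 − 1) = 0.71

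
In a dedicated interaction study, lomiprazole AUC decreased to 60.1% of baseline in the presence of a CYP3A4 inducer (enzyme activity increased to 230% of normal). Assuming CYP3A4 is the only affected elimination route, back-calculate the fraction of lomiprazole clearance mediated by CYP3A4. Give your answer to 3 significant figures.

Write x for the fraction cleared via CYP3A4. The observed AUC change means clearance rose to 1/0.601 = 1.664 of baseline.
Setting x·2.3 + (1 − x) = 1.664 and solving: x = (1.664 − 1)/(2.3 − 1) = 0.511.

0.511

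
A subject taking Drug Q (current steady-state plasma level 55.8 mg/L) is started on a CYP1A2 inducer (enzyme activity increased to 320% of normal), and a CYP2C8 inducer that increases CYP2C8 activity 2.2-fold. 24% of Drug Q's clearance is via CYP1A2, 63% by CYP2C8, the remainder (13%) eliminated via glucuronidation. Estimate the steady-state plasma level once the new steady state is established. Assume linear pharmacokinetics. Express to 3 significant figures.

24.4 mg/L

The CYP1A2 pathway (24% of clearance) is boosted to 3.2× activity: 0.24 × 3.2 = 0.768.
The CYP2C8 pathway (63% of clearance) increases to 2.2× activity: 0.63 × 2.2 = 1.386.
The remaining 13% of clearance is unaffected.
CL_new/CL_old = 0.768 + 1.386 + 0.13 = 2.284.
Steady-state plasma level ∝ 1/CL: new value = 55.8 / 2.284 = 24.4 mg/L.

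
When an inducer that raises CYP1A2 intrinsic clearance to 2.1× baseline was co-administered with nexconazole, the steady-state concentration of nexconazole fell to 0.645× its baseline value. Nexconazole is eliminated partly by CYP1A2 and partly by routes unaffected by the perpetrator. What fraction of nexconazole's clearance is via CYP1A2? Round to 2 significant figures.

0.50

Let x = fm,CYP1A2. Because steady-state concentration ∝ 1/CL, relative clearance rose to 1/0.645 = 1.55.
Setting x·2.1 + (1 − x) = 1.55 and solving: x = (1.55 − 1)/(2.1 − 1) = 0.50.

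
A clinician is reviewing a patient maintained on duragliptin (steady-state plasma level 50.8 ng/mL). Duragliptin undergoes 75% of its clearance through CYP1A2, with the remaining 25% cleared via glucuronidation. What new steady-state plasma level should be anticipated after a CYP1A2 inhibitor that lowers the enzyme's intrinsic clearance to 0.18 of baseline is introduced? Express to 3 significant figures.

132 ng/mL

CYP1A2: 0.75 × 0.18 = 0.135
Other: 0.25 (unchanged)
New clearance relative to baseline: 0.135 + 0.25 = 0.385.
New steady-state plasma level = baseline ÷ relative clearance = 50.8 / 0.385 = 132 ng/mL.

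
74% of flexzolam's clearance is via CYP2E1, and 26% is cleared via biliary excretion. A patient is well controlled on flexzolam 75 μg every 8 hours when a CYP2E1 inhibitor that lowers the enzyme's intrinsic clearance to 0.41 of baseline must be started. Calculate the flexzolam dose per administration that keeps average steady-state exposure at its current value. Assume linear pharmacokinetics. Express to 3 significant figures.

The CYP2E1 pathway (74% of clearance) is reduced to 0.41× activity: 0.74 × 0.41 = 0.3034.
The remaining 26% of clearance is unaffected.
Relative clearance = 0.3034 + 0.26 = 0.5634.
Exposure is unchanged when dose changes in proportion to clearance. New dose = 75 μg × 0.5634 = 42.3 μg.

42.3 μg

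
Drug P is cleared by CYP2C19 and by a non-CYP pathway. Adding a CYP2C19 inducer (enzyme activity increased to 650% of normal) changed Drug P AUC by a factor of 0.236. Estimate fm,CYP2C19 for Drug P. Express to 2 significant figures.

0.59

Write x for the fraction cleared via CYP2C19. The observed AUC change means clearance rose to 1/0.236 = 4.237 of baseline.
Setting x·6.5 + (1 − x) = 4.237 and solving: x = (4.237 − 1)/(6.5 − 1) = 0.59.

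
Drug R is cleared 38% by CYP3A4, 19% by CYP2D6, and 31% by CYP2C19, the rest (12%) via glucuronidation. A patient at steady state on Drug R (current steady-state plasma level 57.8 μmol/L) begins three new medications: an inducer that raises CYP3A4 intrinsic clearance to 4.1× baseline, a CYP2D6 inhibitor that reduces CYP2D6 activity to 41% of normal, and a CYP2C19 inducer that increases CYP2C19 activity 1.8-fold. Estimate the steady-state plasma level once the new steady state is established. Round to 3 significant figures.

The CYP3A4 pathway (38% of clearance) rises to 4.1× activity: 0.38 × 4.1 = 1.558.
The CYP2D6 pathway (19% of clearance) drops to 0.41× activity: 0.19 × 0.41 = 0.0779.
The CYP2C19 pathway (31% of clearance) increases to 1.8× activity: 0.31 × 1.8 = 0.558.
The remaining 12% of clearance is unaffected.
CL_new/CL_old = 1.558 + 0.0779 + 0.558 + 0.12 = 2.3139.
New steady-state plasma level = 57.8 / 2.3139 = 25.0 μmol/L (concentration scales inversely with clearance).

25.0 μmol/L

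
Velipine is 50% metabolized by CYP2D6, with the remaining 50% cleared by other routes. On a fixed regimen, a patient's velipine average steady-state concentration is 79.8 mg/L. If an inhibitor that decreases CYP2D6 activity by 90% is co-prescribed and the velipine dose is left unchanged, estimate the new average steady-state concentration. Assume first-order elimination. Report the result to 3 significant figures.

145 mg/L

The CYP2D6 pathway (50% of clearance) drops to 0.1× activity: 0.5 × 0.1 = 0.05.
Non-CYP routes (50%) are unchanged.
Relative clearance = 0.05 + 0.5 = 0.55.
New average steady-state concentration = baseline ÷ relative clearance = 79.8 / 0.55 = 145 mg/L.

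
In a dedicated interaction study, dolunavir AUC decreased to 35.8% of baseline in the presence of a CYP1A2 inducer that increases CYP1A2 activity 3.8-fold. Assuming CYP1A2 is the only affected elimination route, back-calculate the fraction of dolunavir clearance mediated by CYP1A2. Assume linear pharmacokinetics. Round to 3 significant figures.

0.640

Let fm be the CYP1A2 fraction. New clearance relative to baseline = fm × 3.8 + (1 − fm).
AUC ratio = 1 / (new CL fraction), so new CL fraction = 1 / 0.358 = 2.793.
fm × 3.8 + 1 − fm = 2.793  ⇒  fm × (3.8 − 1) = 1.793  ⇒  fm = 0.640.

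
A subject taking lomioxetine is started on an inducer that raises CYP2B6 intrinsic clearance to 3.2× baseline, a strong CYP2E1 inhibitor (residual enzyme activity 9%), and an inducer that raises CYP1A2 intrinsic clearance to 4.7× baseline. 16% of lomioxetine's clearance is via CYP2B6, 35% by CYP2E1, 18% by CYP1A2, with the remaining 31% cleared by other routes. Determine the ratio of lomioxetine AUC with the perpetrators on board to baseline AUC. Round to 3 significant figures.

0.588

The CYP2B6 pathway (16% of clearance) is boosted to 3.2× activity: 0.16 × 3.2 = 0.512.
The CYP2E1 pathway (35% of clearance) falls to 0.09× activity: 0.35 × 0.09 = 0.0315.
The CYP1A2 pathway (18% of clearance) increases to 4.7× activity: 0.18 × 4.7 = 0.846.
Non-CYP routes (31%) are unchanged.
New clearance relative to baseline: 0.512 + 0.0315 + 0.846 + 0.31 = 1.6995.
AUC ∝ 1/CL: fold-change = 1 / 1.6995 = 0.588.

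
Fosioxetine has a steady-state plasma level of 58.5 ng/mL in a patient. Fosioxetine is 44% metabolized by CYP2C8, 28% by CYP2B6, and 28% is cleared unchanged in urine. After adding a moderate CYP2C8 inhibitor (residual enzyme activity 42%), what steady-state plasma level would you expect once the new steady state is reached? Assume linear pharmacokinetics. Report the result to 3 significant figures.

The CYP2C8 pathway (44% of clearance) is reduced to 0.42× activity: 0.44 × 0.42 = 0.1848.
CYP2B6 (28%) and the residual 28% are unaffected.
New clearance relative to baseline: 0.1848 + 0.28 + 0.28 = 0.7448.
Steady-state plasma level ∝ 1/CL, so new value = 58.5 / 0.7448 = 78.5 ng/mL.

78.5 ng/mL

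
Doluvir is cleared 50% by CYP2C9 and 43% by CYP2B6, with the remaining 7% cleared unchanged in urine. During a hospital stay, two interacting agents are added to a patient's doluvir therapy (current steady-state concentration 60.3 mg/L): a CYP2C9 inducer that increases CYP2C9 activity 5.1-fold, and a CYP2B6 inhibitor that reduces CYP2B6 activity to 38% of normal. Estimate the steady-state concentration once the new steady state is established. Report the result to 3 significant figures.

21.7 mg/L

CYP2C9: 0.5 × 5.1 = 2.55
CYP2B6: 0.43 × 0.38 = 0.1634
Other: 0.07 (unchanged)
Relative clearance = 2.55 + 0.1634 + 0.07 = 2.7834.
Steady-state concentration ∝ 1/CL: new value = 60.3 / 2.7834 = 21.7 mg/L.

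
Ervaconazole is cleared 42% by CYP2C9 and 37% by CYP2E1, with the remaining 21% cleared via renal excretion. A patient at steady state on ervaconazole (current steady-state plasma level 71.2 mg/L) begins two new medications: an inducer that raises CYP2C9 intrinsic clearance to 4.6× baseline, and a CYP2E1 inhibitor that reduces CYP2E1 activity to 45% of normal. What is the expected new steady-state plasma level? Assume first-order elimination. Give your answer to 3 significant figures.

CYP2C9: 0.42 × 4.6 = 1.932
CYP2E1: 0.37 × 0.45 = 0.1665
Other: 0.21 (unchanged)
New clearance relative to baseline: 1.932 + 0.1665 + 0.21 = 2.3085.
Dividing the baseline by the relative clearance: 71.2 / 2.3085 = 30.8 mg/L.

30.8 mg/L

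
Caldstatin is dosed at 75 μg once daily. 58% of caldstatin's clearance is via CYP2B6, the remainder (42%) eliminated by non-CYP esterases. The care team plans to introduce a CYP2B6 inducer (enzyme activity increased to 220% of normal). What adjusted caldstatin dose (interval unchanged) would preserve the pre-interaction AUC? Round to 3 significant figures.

127 μg

The CYP2B6 pathway (58% of clearance) rises to 2.2× activity: 0.58 × 2.2 = 1.276.
The remaining 42% of clearance is unaffected.
Relative clearance = 1.276 + 0.42 = 1.696.
Css,avg = (dose rate)/CL, so holding Css fixed requires dose ∝ CL: 75 × 1.696 = 127 μg.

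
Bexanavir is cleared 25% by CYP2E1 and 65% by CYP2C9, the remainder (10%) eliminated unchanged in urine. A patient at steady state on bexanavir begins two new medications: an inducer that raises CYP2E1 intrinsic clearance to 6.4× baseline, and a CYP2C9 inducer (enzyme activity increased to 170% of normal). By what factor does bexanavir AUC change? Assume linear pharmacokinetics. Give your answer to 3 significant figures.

0.357

CYP2E1: 0.25 × 6.4 = 1.6
CYP2C9: 0.65 × 1.7 = 1.105
Other: 0.1 (unchanged)
New clearance relative to baseline: 1.6 + 1.105 + 0.1 = 2.805.
Because AUC varies inversely with clearance, the combined effect is 1 / 2.805 = 0.357.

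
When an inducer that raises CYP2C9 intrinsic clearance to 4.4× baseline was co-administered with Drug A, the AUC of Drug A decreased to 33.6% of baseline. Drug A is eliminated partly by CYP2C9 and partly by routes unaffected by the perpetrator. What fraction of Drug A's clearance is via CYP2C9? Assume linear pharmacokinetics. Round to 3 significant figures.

0.581

Call the CYP2C9 fraction fm. After the interaction, CL_new/CL_old = fm × 4.4 + (1 − fm).
AUC ratio = 1 / (new CL fraction), so new CL fraction = 1 / 0.336 = 2.976.
fm × 4.4 + 1 − fm = 2.976  ⇒  fm × (4.4 − 1) = 1.976  ⇒  fm = 0.581.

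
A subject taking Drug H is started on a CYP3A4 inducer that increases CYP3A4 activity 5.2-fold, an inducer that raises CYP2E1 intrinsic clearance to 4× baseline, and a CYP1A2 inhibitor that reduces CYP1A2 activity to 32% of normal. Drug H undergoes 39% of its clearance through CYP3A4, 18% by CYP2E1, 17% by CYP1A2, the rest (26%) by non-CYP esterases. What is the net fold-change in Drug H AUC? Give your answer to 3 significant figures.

0.327

The CYP3A4 pathway (39% of clearance) increases to 5.2× activity: 0.39 × 5.2 = 2.028.
The CYP2E1 pathway (18% of clearance) rises to 4× activity: 0.18 × 4 = 0.72.
The CYP1A2 pathway (17% of clearance) is reduced to 0.32× activity: 0.17 × 0.32 = 0.0544.
Non-CYP routes (26%) are unchanged.
New clearance relative to baseline: 2.028 + 0.72 + 0.0544 + 0.26 = 3.0624.
Because AUC varies inversely with clearance, the combined effect is 1 / 3.0624 = 0.327.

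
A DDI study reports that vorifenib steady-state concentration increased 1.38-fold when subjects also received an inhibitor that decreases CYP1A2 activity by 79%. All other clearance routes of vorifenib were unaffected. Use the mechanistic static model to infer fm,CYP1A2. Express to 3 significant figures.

0.349

CL'/CL = 1 / 1.38 = 0.7246
0.21·fm + (1 − fm) = 0.7246
fm = (0.7246 − 1) / (0.21 − 1) = 0.349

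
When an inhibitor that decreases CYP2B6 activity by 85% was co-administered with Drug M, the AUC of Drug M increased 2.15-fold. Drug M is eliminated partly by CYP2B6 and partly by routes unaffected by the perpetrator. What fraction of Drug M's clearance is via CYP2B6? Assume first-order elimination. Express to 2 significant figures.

CL'/CL = 1 / 2.15 = 0.4651
0.15·fm + (1 − fm) = 0.4651
fm = (0.4651 − 1) / (0.15 − 1) = 0.63

0.63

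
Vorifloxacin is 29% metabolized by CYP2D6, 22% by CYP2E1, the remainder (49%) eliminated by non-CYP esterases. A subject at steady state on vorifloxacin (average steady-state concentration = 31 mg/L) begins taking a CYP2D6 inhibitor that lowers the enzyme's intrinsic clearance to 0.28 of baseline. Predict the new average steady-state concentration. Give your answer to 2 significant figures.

39 mg/L

CYP2D6: 0.29 × 0.28 = 0.0812
CYP2E1: 0.22 (unchanged)
Other: 0.49 (unchanged)
New clearance relative to baseline: 0.0812 + 0.22 + 0.49 = 0.7912.
Average steady-state concentration ∝ 1/CL, so new value = 31 / 0.7912 = 39 mg/L.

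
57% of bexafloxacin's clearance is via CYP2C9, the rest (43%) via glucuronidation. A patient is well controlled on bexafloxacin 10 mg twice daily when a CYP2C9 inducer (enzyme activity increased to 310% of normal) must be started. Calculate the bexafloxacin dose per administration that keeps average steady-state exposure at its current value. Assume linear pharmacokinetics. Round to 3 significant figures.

The CYP2C9 pathway (57% of clearance) is boosted to 3.1× activity: 0.57 × 3.1 = 1.767.
The remaining 43% of clearance is unaffected.
Relative clearance = 1.767 + 0.43 = 2.197.
Css,avg = (dose rate)/CL, so holding Css fixed requires dose ∝ CL: 10 × 2.197 = 22.0 mg.

22.0 mg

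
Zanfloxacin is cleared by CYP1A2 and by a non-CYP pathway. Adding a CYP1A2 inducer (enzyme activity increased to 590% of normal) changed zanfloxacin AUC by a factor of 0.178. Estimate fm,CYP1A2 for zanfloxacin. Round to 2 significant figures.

0.94

Call the CYP1A2 fraction fm. After the interaction, CL_new/CL_old = fm × 5.9 + (1 − fm).
AUC ratio = 1 / (new CL fraction), so new CL fraction = 1 / 0.178 = 5.618.
fm × 5.9 + 1 − fm = 5.618  ⇒  fm × (5.9 − 1) = 4.618  ⇒  fm = 0.94.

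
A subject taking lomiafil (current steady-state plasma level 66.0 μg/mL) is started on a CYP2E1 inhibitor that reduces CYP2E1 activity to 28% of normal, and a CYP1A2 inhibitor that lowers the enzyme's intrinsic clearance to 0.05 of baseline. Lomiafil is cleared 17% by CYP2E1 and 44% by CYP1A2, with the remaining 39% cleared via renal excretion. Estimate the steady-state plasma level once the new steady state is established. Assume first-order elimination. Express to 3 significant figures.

The CYP2E1 pathway (17% of clearance) falls to 0.28× activity: 0.17 × 0.28 = 0.0476.
The CYP1A2 pathway (44% of clearance) falls to 0.05× activity: 0.44 × 0.05 = 0.022.
Non-CYP routes (39%) are unchanged.
New clearance relative to baseline: 0.0476 + 0.022 + 0.39 = 0.4596.
Dividing the baseline by the relative clearance: 66.0 / 0.4596 = 144 μg/mL.

144 μg/mL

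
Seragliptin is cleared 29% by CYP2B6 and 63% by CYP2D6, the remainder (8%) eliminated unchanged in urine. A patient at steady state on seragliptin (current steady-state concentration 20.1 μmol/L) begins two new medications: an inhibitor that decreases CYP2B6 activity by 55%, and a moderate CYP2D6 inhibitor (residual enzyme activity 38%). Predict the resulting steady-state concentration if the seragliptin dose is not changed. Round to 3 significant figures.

The CYP2B6 pathway (29% of clearance) drops to 0.45× activity: 0.29 × 0.45 = 0.1305.
The CYP2D6 pathway (63% of clearance) is reduced to 0.38× activity: 0.63 × 0.38 = 0.2394.
The remaining 8% of clearance is unaffected.
CL_new/CL_old = 0.1305 + 0.2394 + 0.08 = 0.4499.
Dividing the baseline by the relative clearance: 20.1 / 0.4499 = 44.7 μmol/L.

44.7 μmol/L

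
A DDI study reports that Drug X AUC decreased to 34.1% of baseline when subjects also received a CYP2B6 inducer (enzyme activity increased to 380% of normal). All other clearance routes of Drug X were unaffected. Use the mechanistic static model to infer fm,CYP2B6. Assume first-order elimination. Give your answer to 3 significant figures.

Call the CYP2B6 fraction fm. After the interaction, CL_new/CL_old = fm × 3.8 + (1 − fm).
AUC ratio = 1 / (new CL fraction), so new CL fraction = 1 / 0.341 = 2.933.
fm × 3.8 + 1 − fm = 2.933  ⇒  fm × (3.8 − 1) = 1.933  ⇒  fm = 0.690.

0.690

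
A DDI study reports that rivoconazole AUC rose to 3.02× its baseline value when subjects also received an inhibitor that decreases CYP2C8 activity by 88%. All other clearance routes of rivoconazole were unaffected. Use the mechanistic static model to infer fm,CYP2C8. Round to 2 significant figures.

CL'/CL = 1 / 3.02 = 0.3311
0.12·fm + (1 − fm) = 0.3311
fm = (0.3311 − 1) / (0.12 − 1) = 0.76

0.76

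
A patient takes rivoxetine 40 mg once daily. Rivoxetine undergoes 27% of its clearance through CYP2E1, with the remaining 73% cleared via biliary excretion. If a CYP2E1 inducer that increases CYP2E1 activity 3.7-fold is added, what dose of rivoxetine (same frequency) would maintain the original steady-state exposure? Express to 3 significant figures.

69.2 mg

The CYP2E1 pathway (27% of clearance) is boosted to 3.7× activity: 0.27 × 3.7 = 0.999.
Non-CYP routes (73%) are unchanged.
Relative clearance = 0.999 + 0.73 = 1.729.
Css,avg = (dose rate)/CL, so holding Css fixed requires dose ∝ CL: 40 × 1.729 = 69.2 mg.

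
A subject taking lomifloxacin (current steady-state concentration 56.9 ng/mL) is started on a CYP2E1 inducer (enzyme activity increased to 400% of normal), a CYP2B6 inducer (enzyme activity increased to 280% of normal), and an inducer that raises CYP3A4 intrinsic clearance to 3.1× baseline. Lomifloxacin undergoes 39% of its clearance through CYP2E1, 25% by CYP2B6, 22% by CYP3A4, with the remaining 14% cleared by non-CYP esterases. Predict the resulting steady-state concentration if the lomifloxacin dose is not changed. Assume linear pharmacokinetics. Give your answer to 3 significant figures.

CYP2E1: 0.39 × 4 = 1.56
CYP2B6: 0.25 × 2.8 = 0.7
CYP3A4: 0.22 × 3.1 = 0.682
Other: 0.14 (unchanged)
Relative clearance = 1.56 + 0.7 + 0.682 + 0.14 = 3.082.
New steady-state concentration = 56.9 / 3.082 = 18.5 ng/mL (concentration scales inversely with clearance).

18.5 ng/mL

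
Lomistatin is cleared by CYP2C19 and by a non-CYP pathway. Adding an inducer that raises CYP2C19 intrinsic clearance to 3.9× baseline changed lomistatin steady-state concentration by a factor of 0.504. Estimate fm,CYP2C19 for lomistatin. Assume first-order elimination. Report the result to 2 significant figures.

0.34

Call the CYP2C19 fraction fm. After the interaction, CL_new/CL_old = fm × 3.9 + (1 − fm).
Steady-state concentration ratio = 1 / (new CL fraction), so new CL fraction = 1 / 0.504 = 1.984.
fm × 3.9 + 1 − fm = 1.984  ⇒  fm × (3.9 − 1) = 0.9841  ⇒  fm = 0.34.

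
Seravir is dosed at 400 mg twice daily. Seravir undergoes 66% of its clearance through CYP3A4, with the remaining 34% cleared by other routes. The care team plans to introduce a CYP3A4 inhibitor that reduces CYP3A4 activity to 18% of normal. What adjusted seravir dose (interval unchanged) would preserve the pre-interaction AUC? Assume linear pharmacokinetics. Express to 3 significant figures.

184 mg

The CYP3A4 pathway (66% of clearance) falls to 0.18× activity: 0.66 × 0.18 = 0.1188.
Non-CYP routes (34%) are unchanged.
CL_new/CL_old = 0.1188 + 0.34 = 0.4588.
To maintain the same steady-state level, dose must scale with clearance: new dose = 400 × 0.4588 = 184 mg.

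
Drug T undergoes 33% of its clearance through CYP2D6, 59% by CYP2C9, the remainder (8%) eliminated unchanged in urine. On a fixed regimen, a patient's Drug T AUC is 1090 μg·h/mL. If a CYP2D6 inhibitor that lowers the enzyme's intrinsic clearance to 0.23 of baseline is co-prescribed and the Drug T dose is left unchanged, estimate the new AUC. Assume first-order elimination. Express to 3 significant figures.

The CYP2D6 pathway (33% of clearance) falls to 0.23× activity: 0.33 × 0.23 = 0.0759.
CYP2C9 (59%) and the residual 8% are unaffected.
Relative clearance = 0.0759 + 0.59 + 0.08 = 0.7459.
New AUC = baseline ÷ relative clearance = 1090 / 0.7459 = 1.46 × 10³ μg·h/mL.

1.46 × 10³ μg·h/mL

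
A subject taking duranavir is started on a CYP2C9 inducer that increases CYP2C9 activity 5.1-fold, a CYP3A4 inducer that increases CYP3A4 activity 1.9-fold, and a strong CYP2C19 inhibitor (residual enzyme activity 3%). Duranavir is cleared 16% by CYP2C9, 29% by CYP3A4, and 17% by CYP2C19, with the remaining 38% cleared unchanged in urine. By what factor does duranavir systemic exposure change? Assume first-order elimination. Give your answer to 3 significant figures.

The CYP2C9 pathway (16% of clearance) increases to 5.1× activity: 0.16 × 5.1 = 0.816.
The CYP3A4 pathway (29% of clearance) increases to 1.9× activity: 0.29 × 1.9 = 0.551.
The CYP2C19 pathway (17% of clearance) drops to 0.03× activity: 0.17 × 0.03 = 0.0051.
The remaining 38% of clearance is unaffected.
CL_new/CL_old = 0.816 + 0.551 + 0.0051 + 0.38 = 1.7521.
Systemic exposure ∝ 1/CL: fold-change = 1 / 1.7521 = 0.571.

0.571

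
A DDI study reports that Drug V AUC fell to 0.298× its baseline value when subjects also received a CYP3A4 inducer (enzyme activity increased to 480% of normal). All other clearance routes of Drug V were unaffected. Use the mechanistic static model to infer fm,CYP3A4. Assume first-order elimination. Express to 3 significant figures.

0.620

CL'/CL = 1 / 0.298 = 3.356
4.8·fm + (1 − fm) = 3.356
fm = (3.356 − 1) / (4.8 − 1) = 0.620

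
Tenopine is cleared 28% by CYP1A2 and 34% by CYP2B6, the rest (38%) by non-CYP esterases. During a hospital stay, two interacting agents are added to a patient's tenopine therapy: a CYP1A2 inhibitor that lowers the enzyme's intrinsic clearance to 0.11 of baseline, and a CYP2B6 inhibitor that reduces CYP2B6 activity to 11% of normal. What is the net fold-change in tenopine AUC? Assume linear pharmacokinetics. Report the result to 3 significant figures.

2.23

The CYP1A2 pathway (28% of clearance) is reduced to 0.11× activity: 0.28 × 0.11 = 0.0308.
The CYP2B6 pathway (34% of clearance) falls to 0.11× activity: 0.34 × 0.11 = 0.0374.
The remaining 38% of clearance is unaffected.
New clearance relative to baseline: 0.0308 + 0.0374 + 0.38 = 0.4482.
Because AUC varies inversely with clearance, the combined effect is 1 / 0.4482 = 2.23.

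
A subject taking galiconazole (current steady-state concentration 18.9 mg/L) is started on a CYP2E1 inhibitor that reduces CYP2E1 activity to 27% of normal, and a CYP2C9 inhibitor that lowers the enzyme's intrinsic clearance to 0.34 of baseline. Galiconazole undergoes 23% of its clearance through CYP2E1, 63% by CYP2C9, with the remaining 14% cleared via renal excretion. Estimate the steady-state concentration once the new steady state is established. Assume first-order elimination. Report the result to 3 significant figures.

The CYP2E1 pathway (23% of clearance) is reduced to 0.27× activity: 0.23 × 0.27 = 0.0621.
The CYP2C9 pathway (63% of clearance) falls to 0.34× activity: 0.63 × 0.34 = 0.2142.
The remaining 14% of clearance is unaffected.
CL_new/CL_old = 0.0621 + 0.2142 + 0.14 = 0.4163.
New steady-state concentration = 18.9 / 0.4163 = 45.4 mg/L (concentration scales inversely with clearance).

45.4 mg/L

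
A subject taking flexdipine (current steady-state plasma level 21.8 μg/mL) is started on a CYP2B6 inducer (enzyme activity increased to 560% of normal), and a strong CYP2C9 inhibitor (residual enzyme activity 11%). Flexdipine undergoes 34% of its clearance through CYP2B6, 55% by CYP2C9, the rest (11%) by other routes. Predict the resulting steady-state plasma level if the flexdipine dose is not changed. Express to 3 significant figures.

10.5 μg/mL

CYP2B6: 0.34 × 5.6 = 1.904
CYP2C9: 0.55 × 0.11 = 0.0605
Other: 0.11 (unchanged)
New clearance relative to baseline: 1.904 + 0.0605 + 0.11 = 2.0745.
Dividing the baseline by the relative clearance: 21.8 / 2.0745 = 10.5 μg/mL.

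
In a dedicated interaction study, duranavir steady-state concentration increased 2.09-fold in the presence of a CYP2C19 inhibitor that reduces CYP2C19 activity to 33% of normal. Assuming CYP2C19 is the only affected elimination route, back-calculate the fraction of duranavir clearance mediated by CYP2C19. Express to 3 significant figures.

Call the CYP2C19 fraction fm. After the interaction, CL_new/CL_old = fm × 0.33 + (1 − fm).
Steady-state concentration ratio = 1 / (new CL fraction), so new CL fraction = 1 / 2.09 = 0.4785.
fm × 0.33 + 1 − fm = 0.4785  ⇒  fm × (0.33 − 1) = −0.5215  ⇒  fm = 0.778.

0.778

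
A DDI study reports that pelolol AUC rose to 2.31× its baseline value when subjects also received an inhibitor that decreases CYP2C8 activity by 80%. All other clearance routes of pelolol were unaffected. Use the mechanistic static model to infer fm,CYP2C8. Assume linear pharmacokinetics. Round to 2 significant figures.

0.71

Call the CYP2C8 fraction fm. After the interaction, CL_new/CL_old = fm × 0.2 + (1 − fm).
AUC ratio = 1 / (new CL fraction), so new CL fraction = 1 / 2.31 = 0.4329.
fm × 0.2 + 1 − fm = 0.4329  ⇒  fm × (0.2 − 1) = −0.5671  ⇒  fm = 0.71.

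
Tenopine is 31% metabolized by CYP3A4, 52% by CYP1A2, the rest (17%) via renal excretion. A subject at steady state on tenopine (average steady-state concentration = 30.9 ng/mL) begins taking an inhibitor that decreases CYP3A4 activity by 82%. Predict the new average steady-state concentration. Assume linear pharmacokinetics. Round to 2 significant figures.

41 ng/mL

CYP3A4: 0.31 × 0.18 = 0.0558
CYP1A2: 0.52 (unchanged)
Other: 0.17 (unchanged)
New clearance relative to baseline: 0.0558 + 0.52 + 0.17 = 0.7458.
New average steady-state concentration = baseline ÷ relative clearance = 30.9 / 0.7458 = 41 ng/mL.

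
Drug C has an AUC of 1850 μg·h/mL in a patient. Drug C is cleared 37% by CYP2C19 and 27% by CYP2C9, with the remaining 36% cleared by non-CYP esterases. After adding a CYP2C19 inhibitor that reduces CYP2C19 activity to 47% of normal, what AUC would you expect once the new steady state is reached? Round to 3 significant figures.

2.30 × 10³ μg·h/mL

The CYP2C19 pathway (37% of clearance) falls to 0.47× activity: 0.37 × 0.47 = 0.1739.
CYP2C9 (27%) and the residual 36% are unaffected.
CL_new/CL_old = 0.1739 + 0.27 + 0.36 = 0.8039.
With dosing unchanged, AUC scales as 1/CL: 1850 / 0.8039 = 2.30 × 10³ μg·h/mL.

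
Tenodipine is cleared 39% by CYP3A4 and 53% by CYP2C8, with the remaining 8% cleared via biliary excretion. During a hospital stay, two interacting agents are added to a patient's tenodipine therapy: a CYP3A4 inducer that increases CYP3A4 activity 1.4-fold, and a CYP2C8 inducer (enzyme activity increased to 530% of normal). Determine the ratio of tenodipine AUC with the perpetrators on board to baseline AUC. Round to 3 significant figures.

The CYP3A4 pathway (39% of clearance) is boosted to 1.4× activity: 0.39 × 1.4 = 0.546.
The CYP2C8 pathway (53% of clearance) rises to 5.3× activity: 0.53 × 5.3 = 2.809.
Non-CYP routes (8%) are unchanged.
Relative clearance = 0.546 + 2.809 + 0.08 = 3.435.
Because AUC varies inversely with clearance, the combined effect is 1 / 3.435 = 0.291.

0.291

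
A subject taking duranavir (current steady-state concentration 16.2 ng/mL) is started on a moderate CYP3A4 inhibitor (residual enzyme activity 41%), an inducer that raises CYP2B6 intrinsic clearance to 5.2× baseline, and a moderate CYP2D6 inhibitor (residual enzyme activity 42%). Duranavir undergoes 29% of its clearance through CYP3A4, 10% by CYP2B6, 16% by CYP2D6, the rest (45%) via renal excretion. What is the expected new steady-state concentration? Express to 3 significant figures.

14.0 ng/mL

The CYP3A4 pathway (29% of clearance) drops to 0.41× activity: 0.29 × 0.41 = 0.1189.
The CYP2B6 pathway (10% of clearance) is boosted to 5.2× activity: 0.1 × 5.2 = 0.52.
The CYP2D6 pathway (16% of clearance) drops to 0.42× activity: 0.16 × 0.42 = 0.0672.
The remaining 45% of clearance is unaffected.
CL_new/CL_old = 0.1189 + 0.52 + 0.0672 + 0.45 = 1.1561.
Steady-state concentration ∝ 1/CL: new value = 16.2 / 1.1561 = 14.0 ng/mL.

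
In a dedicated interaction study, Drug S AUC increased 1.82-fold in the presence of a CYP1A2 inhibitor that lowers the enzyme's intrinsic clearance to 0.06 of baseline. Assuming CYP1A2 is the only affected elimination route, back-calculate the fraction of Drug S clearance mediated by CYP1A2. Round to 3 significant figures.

0.479

Let x = fm,CYP1A2. Because AUC ∝ 1/CL, relative clearance fell to 1/1.82 = 0.5495.
Only the CYP1A2 route changed, so 0.5495 = x·0.06 + (1 − x), giving x = 0.479.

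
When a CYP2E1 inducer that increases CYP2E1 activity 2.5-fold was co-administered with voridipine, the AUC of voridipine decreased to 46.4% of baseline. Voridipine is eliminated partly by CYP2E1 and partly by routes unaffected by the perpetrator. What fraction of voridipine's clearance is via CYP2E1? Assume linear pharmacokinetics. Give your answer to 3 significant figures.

CL'/CL = 1 / 0.464 = 2.155
2.5·fm + (1 − fm) = 2.155
fm = (2.155 − 1) / (2.5 − 1) = 0.770

0.770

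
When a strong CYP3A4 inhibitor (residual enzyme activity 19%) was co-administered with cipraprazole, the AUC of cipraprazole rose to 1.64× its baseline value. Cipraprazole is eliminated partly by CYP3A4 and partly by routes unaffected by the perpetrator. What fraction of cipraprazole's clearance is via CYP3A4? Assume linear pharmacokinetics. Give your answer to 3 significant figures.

0.482

Write x for the fraction cleared via CYP3A4. The observed AUC change means clearance fell to 1/1.64 = 0.6098 of baseline.
Only the CYP3A4 route changed, so 0.6098 = x·0.19 + (1 − x), giving x = 0.482.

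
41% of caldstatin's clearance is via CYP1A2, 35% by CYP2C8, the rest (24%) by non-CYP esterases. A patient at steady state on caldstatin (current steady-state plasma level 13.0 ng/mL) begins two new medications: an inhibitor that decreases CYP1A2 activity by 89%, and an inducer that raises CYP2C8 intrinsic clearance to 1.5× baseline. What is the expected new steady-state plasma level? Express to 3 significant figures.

16.0 ng/mL

The CYP1A2 pathway (41% of clearance) drops to 0.11× activity: 0.41 × 0.11 = 0.0451.
The CYP2C8 pathway (35% of clearance) is boosted to 1.5× activity: 0.35 × 1.5 = 0.525.
The remaining 24% of clearance is unaffected.
Relative clearance = 0.0451 + 0.525 + 0.24 = 0.8101.
New steady-state plasma level = 13.0 / 0.8101 = 16.0 ng/mL (concentration scales inversely with clearance).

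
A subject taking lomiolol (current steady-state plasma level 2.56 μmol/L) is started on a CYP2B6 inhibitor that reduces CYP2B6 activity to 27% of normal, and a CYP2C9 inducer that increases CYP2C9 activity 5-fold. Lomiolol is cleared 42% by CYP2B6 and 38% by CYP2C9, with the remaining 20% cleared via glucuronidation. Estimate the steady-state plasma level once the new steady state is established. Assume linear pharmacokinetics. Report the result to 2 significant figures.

The CYP2B6 pathway (42% of clearance) drops to 0.27× activity: 0.42 × 0.27 = 0.1134.
The CYP2C9 pathway (38% of clearance) is boosted to 5× activity: 0.38 × 5 = 1.9.
Non-CYP routes (20%) are unchanged.
CL_new/CL_old = 0.1134 + 1.9 + 0.2 = 2.2134.
New steady-state plasma level = 2.56 / 2.2134 = 1.2 μmol/L (concentration scales inversely with clearance).

1.2 μmol/L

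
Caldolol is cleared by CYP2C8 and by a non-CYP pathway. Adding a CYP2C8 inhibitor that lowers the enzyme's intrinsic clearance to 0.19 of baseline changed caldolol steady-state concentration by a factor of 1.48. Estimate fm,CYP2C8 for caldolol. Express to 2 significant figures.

0.40

CL'/CL = 1 / 1.48 = 0.6757
0.19·fm + (1 − fm) = 0.6757
fm = (0.6757 − 1) / (0.19 − 1) = 0.40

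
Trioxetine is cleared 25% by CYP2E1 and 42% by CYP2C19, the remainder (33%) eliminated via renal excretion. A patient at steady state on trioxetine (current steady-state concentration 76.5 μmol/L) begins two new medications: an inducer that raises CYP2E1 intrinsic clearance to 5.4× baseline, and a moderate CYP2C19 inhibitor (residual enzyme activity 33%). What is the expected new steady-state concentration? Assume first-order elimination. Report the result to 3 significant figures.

42.1 μmol/L

The CYP2E1 pathway (25% of clearance) rises to 5.4× activity: 0.25 × 5.4 = 1.35.
The CYP2C19 pathway (42% of clearance) falls to 0.33× activity: 0.42 × 0.33 = 0.1386.
The remaining 33% of clearance is unaffected.
Relative clearance = 1.35 + 0.1386 + 0.33 = 1.8186.
New steady-state concentration = 76.5 / 1.8186 = 42.1 μmol/L (concentration scales inversely with clearance).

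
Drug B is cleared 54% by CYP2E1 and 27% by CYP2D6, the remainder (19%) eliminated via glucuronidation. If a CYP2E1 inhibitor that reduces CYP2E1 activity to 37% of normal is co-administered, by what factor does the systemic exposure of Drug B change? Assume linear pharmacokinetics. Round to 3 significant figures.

1.52

The CYP2E1 pathway (54% of clearance) falls to 0.37× activity: 0.54 × 0.37 = 0.1998.
CYP2D6 (27%) and the residual 19% are unaffected.
New clearance relative to baseline: 0.1998 + 0.27 + 0.19 = 0.6598.
Systemic exposure ratio = CL_old/CL_new = 1 / 0.6598 = 1.52.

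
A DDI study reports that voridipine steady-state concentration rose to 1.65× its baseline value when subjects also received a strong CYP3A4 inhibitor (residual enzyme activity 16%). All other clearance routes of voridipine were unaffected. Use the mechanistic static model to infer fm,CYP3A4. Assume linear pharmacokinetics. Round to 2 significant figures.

Let x = fm,CYP3A4. Because steady-state concentration ∝ 1/CL, relative clearance fell to 1/1.65 = 0.6061.
Setting x·0.16 + (1 − x) = 0.6061 and solving: x = (0.6061 − 1)/(0.16 − 1) = 0.47.

0.47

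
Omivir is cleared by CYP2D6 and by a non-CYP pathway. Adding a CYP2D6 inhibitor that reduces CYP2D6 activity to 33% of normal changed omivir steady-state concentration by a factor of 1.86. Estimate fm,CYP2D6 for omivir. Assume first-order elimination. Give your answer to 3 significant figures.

0.690

Write x for the fraction cleared via CYP2D6. The observed steady-state concentration change means clearance fell to 1/1.86 = 0.5376 of baseline.
Only the CYP2D6 route changed, so 0.5376 = x·0.33 + (1 − x), giving x = 0.690.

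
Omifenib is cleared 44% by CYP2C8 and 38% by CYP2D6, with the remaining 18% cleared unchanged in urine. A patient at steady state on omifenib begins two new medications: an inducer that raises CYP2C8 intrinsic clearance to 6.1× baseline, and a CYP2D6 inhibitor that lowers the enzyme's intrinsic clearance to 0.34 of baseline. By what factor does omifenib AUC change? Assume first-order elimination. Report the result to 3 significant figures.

0.334

The CYP2C8 pathway (44% of clearance) is boosted to 6.1× activity: 0.44 × 6.1 = 2.684.
The CYP2D6 pathway (38% of clearance) falls to 0.34× activity: 0.38 × 0.34 = 0.1292.
The remaining 18% of clearance is unaffected.
CL_new/CL_old = 2.684 + 0.1292 + 0.18 = 2.9932.
Because AUC varies inversely with clearance, the combined effect is 1 / 2.9932 = 0.334.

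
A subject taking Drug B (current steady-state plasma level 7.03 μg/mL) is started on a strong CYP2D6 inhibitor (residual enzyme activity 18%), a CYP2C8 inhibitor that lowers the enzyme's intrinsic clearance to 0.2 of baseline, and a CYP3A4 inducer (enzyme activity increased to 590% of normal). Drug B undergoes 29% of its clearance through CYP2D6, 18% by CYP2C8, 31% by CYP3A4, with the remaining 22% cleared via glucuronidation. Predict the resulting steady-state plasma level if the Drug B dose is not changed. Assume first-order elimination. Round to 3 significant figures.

3.29 μg/mL

CYP2D6: 0.29 × 0.18 = 0.0522
CYP2C8: 0.18 × 0.2 = 0.036
CYP3A4: 0.31 × 5.9 = 1.829
Other: 0.22 (unchanged)
CL_new/CL_old = 0.0522 + 0.036 + 1.829 + 0.22 = 2.1372.
Dividing the baseline by the relative clearance: 7.03 / 2.1372 = 3.29 μg/mL.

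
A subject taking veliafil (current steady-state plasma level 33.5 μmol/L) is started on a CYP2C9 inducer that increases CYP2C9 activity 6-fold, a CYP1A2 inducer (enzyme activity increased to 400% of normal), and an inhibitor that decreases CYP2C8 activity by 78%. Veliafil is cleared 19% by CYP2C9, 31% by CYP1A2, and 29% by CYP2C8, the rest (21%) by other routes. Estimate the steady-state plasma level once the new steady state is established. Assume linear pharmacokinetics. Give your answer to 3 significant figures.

12.6 μmol/L

CYP2C9: 0.19 × 6 = 1.14
CYP1A2: 0.31 × 4 = 1.24
CYP2C8: 0.29 × 0.22 = 0.0638
Other: 0.21 (unchanged)
CL_new/CL_old = 1.14 + 1.24 + 0.0638 + 0.21 = 2.6538.
New steady-state plasma level = 33.5 / 2.6538 = 12.6 μmol/L (concentration scales inversely with clearance).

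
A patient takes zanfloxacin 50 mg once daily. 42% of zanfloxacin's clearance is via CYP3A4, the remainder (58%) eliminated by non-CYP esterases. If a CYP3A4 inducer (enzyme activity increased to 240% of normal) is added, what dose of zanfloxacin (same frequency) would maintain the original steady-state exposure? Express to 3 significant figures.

79.4 mg

The CYP3A4 pathway (42% of clearance) is boosted to 2.4× activity: 0.42 × 2.4 = 1.008.
The remaining 58% of clearance is unaffected.
New clearance relative to baseline: 1.008 + 0.58 = 1.588.
Exposure is unchanged when dose changes in proportion to clearance. New dose = 50 mg × 1.588 = 79.4 mg.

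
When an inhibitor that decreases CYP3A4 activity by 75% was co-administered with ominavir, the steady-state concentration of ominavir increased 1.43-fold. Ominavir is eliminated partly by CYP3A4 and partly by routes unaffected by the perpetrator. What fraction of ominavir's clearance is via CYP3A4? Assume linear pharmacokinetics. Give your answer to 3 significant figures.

0.401

Let fm be the CYP3A4 fraction. New clearance relative to baseline = fm × 0.25 + (1 − fm).
Steady-state concentration ratio = 1 / (new CL fraction), so new CL fraction = 1 / 1.43 = 0.6993.
fm × 0.25 + 1 − fm = 0.6993  ⇒  fm × (0.25 − 1) = −0.3007  ⇒  fm = 0.401.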